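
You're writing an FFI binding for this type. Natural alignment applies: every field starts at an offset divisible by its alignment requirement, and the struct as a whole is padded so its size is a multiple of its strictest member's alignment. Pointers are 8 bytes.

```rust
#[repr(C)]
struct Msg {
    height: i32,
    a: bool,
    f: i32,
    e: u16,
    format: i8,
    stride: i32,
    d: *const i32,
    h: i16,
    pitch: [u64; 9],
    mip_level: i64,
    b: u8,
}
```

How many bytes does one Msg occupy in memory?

128

0..4  height  (4B, 4-aligned)
4..5  a  (1B, 1-aligned)
5..8  -- padding (3B)
8..12  f  (4B, 4-aligned)
12..14  e  (2B, 2-aligned)
14..15  format  (1B, 1-aligned)
15..16  -- padding (1B)
16..20  stride  (4B, 4-aligned)
20..24  -- padding (4B)
24..32  d  (8B, 8-aligned)
32..34  h  (2B, 2-aligned)
34..40  -- padding (6B)
40..112  pitch  (72B, 8-aligned)
112..120  mip_level  (8B, 8-aligned)
120..121  b  (1B, 1-aligned)
121..128  -- tail padding (7B)
sizeof = 128, alignof = 8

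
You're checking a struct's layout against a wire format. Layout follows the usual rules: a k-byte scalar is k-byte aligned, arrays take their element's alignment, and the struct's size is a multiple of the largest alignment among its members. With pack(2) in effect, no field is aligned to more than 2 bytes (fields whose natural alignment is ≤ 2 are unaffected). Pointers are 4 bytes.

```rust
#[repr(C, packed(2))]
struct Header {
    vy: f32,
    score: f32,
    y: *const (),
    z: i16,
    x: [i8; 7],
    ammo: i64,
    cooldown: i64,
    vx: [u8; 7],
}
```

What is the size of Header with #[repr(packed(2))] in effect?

46

0..4  vy  (4B, 2-aligned)
4..8  score  (4B, 2-aligned)
8..12  y  (4B, 2-aligned)
12..14  z  (2B, 2-aligned)
14..21  x  (7B, 1-aligned)
21..22  -- padding (1B)
22..30  ammo  (8B, 2-aligned)
30..38  cooldown  (8B, 2-aligned)
38..45  vx  (7B, 1-aligned)
45..46  -- tail padding (1B)
sizeof = 46, alignof = 2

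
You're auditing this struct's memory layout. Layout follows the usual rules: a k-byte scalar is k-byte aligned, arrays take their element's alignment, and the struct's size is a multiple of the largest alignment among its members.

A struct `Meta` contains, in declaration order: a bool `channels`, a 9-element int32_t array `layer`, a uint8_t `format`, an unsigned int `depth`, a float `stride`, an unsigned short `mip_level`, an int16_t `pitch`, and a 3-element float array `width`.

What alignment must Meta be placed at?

member alignments: channels=1, layer=4, format=1, depth=4, stride=4, mip_level=2, pitch=2, width=4
max = 4

4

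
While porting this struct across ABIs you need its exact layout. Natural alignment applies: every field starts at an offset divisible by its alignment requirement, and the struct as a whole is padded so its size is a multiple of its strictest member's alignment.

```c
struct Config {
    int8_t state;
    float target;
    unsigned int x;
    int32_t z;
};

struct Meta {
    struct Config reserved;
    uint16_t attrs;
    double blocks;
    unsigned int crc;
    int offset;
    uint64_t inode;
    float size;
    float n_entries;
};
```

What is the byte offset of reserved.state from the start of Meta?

Config: @0: state [1B, align 1] → 1; +3 pad (align 4); @4: target [4B, align 4] → 8; @8: x [4B, align 4] → 12; @12: z [4B, align 4] → 16; size 16, align 4
@0: reserved [16B, align 4] → 16
within Config: state at 0
0 + 0 = 0

0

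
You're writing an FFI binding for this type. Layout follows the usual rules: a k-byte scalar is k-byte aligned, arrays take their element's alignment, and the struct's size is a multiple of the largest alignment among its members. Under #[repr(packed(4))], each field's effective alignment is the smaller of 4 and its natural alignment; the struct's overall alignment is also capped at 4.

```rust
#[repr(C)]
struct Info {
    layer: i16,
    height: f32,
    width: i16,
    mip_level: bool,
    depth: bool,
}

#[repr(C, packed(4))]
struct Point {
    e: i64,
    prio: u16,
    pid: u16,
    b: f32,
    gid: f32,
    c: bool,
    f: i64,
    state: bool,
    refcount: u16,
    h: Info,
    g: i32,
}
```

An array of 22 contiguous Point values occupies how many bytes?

1144

Info: layer at 0 (size 2, align 2) → ends 2; pad 2 to align 4 for height; height at 4 (size 4, align 4) → ends 8; width at 8 (size 2, align 2) → ends 10; mip_level at 10 (size 1, align 1) → ends 11; depth at 11 (size 1, align 1) → ends 12; total 12 bytes, alignment 4
e at 0 (size 8, align 4) → ends 8
prio at 8 (size 2, align 2) → ends 10
pid at 10 (size 2, align 2) → ends 12
b at 12 (size 4, align 4) → ends 16
gid at 16 (size 4, align 4) → ends 20
c at 20 (size 1, align 1) → ends 21
pad 3 to align 4 for f
f at 24 (size 8, align 4) → ends 32
state at 32 (size 1, align 1) → ends 33
pad 1 to align 2 for refcount
refcount at 34 (size 2, align 2) → ends 36
h at 36 (size 12, align 4) → ends 48
g at 48 (size 4, align 4) → ends 52
total 52 bytes, alignment 4
array of 22: 22 × 52 = 1144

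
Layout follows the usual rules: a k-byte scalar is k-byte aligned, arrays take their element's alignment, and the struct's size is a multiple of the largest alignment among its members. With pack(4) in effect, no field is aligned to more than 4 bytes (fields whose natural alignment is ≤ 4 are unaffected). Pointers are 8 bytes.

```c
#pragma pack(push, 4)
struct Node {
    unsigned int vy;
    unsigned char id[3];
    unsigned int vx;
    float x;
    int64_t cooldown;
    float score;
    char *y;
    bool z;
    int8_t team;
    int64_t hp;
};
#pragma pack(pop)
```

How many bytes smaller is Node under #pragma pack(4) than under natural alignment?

8

natural layout:
  vy at 0 (size 4, align 4) → ends 4
  id at 4 (size 3, align 1) → ends 7
  pad 1 to align 4 for vx
  vx at 8 (size 4, align 4) → ends 12
  x at 12 (size 4, align 4) → ends 16
  cooldown at 16 (size 8, align 8) → ends 24
  score at 24 (size 4, align 4) → ends 28
  pad 4 to align 8 for y
  y at 32 (size 8, align 8) → ends 40
  z at 40 (size 1, align 1) → ends 41
  team at 41 (size 1, align 1) → ends 42
  pad 6 to align 8 for hp
  hp at 48 (size 8, align 8) → ends 56
  total 56 bytes, alignment 8
packed(4) layout:
  vy at 0 (size 4, align 4) → ends 4
  id at 4 (size 3, align 1) → ends 7
  pad 1 to align 4 for vx
  vx at 8 (size 4, align 4) → ends 12
  x at 12 (size 4, align 4) → ends 16
  cooldown at 16 (size 8, align 4) → ends 24
  score at 24 (size 4, align 4) → ends 28
  y at 28 (size 8, align 4) → ends 36
  z at 36 (size 1, align 1) → ends 37
  team at 37 (size 1, align 1) → ends 38
  pad 2 to align 4 for hp
  hp at 40 (size 8, align 4) → ends 48
  total 48 bytes, alignment 4
56 − 48 = 8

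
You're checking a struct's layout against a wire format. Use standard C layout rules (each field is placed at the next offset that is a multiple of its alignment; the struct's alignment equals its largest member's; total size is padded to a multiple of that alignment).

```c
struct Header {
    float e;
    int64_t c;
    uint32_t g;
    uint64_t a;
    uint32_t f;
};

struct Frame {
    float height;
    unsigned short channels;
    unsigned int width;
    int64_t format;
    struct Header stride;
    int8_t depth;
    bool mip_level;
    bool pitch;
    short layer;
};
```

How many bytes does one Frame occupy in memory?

72

Header: 0..4  e  (4B, 4-aligned); 4..8  -- padding (4B); 8..16  c  (8B, 8-aligned); 16..20  g  (4B, 4-aligned); 20..24  -- padding (4B); 24..32  a  (8B, 8-aligned); 32..36  f  (4B, 4-aligned); 36..40  -- tail padding (4B); sizeof = 40, alignof = 8
0..4  height  (4B, 4-aligned)
4..6  channels  (2B, 2-aligned)
6..8  -- padding (2B)
8..12  width  (4B, 4-aligned)
12..16  -- padding (4B)
16..24  format  (8B, 8-aligned)
24..64  stride  (40B, 8-aligned)
64..65  depth  (1B, 1-aligned)
65..66  mip_level  (1B, 1-aligned)
66..67  pitch  (1B, 1-aligned)
67..68  -- padding (1B)
68..70  layer  (2B, 2-aligned)
70..72  -- tail padding (2B)
sizeof = 72, alignof = 8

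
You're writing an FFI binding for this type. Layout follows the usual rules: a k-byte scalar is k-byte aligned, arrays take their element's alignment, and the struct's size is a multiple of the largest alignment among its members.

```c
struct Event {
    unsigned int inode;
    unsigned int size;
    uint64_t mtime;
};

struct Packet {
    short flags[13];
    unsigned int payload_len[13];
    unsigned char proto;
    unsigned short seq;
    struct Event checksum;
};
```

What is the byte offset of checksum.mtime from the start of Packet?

Event: @0: inode [4B, align 4] → 4; @4: size [4B, align 4] → 8; @8: mtime [8B, align 8] → 16; size 16, align 8
@0: flags [26B, align 2] → 26
+2 pad (align 4)
@28: payload_len [52B, align 4] → 80
@80: proto [1B, align 1] → 81
+1 pad (align 2)
@82: seq [2B, align 2] → 84
+4 pad (align 8)
@88: checksum [16B, align 8] → 104
within Event: mtime at 8
88 + 8 = 96

96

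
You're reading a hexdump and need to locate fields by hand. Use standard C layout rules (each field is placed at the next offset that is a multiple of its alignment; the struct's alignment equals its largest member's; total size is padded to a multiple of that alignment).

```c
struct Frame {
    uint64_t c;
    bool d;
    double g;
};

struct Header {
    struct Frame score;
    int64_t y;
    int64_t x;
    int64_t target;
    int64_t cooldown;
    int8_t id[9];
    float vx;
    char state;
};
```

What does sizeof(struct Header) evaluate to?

Frame: @0: c [8B, align 8] → 8; @8: d [1B, align 1] → 9; +7 pad (align 8); @16: g [8B, align 8] → 24; size 24, align 8
@0: score [24B, align 8] → 24
@24: y [8B, align 8] → 32
@32: x [8B, align 8] → 40
@40: target [8B, align 8] → 48
@48: cooldown [8B, align 8] → 56
@56: id [9B, align 1] → 65
+3 pad (align 4)
@68: vx [4B, align 4] → 72
@72: state [1B, align 1] → 73
+7 tail pad (align 8)
size 80, align 8

80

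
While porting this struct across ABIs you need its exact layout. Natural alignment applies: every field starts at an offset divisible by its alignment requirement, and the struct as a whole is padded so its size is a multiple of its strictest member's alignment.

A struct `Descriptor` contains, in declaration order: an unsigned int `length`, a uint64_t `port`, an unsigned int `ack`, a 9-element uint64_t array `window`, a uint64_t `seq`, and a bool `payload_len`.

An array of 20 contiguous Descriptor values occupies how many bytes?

2240

length at 0 (size 4, align 4) → ends 4
pad 4 to align 8 for port
port at 8 (size 8, align 8) → ends 16
ack at 16 (size 4, align 4) → ends 20
pad 4 to align 8 for window
window at 24 (size 72, align 8) → ends 96
seq at 96 (size 8, align 8) → ends 104
payload_len at 104 (size 1, align 1) → ends 105
tail pad 7 to reach multiple of 8
total 112 bytes, alignment 8
array of 20: 20 × 112 = 2240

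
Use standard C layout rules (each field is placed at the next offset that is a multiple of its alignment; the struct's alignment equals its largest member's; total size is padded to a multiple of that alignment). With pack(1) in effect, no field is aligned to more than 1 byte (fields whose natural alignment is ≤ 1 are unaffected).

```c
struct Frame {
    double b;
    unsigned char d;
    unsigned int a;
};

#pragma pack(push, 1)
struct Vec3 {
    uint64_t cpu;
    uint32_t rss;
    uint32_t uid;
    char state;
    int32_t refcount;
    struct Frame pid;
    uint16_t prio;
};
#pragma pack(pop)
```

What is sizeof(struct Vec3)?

Frame: b at 0 (size 8, align 8) → ends 8; d at 8 (size 1, align 1) → ends 9; pad 3 to align 4 for a; a at 12 (size 4, align 4) → ends 16; total 16 bytes, alignment 8
cpu at 0 (size 8, align 1) → ends 8
rss at 8 (size 4, align 1) → ends 12
uid at 12 (size 4, align 1) → ends 16
state at 16 (size 1, align 1) → ends 17
refcount at 17 (size 4, align 1) → ends 21
pid at 21 (size 16, align 1) → ends 37
prio at 37 (size 2, align 1) → ends 39
total 39 bytes, alignment 1

39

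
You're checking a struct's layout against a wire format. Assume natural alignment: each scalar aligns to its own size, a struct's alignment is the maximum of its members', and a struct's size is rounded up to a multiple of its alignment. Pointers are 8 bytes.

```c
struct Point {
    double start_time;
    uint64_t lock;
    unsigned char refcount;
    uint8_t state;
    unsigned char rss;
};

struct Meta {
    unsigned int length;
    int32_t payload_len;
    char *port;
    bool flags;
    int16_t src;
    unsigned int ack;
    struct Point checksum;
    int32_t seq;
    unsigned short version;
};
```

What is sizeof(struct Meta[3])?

168

Point: start_time at 0 (size 8, align 8) → ends 8; lock at 8 (size 8, align 8) → ends 16; refcount at 16 (size 1, align 1) → ends 17; state at 17 (size 1, align 1) → ends 18; rss at 18 (size 1, align 1) → ends 19; tail pad 5 to reach multiple of 8; total 24 bytes, alignment 8
length at 0 (size 4, align 4) → ends 4
payload_len at 4 (size 4, align 4) → ends 8
port at 8 (size 8, align 8) → ends 16
flags at 16 (size 1, align 1) → ends 17
pad 1 to align 2 for src
src at 18 (size 2, align 2) → ends 20
ack at 20 (size 4, align 4) → ends 24
checksum at 24 (size 24, align 8) → ends 48
seq at 48 (size 4, align 4) → ends 52
version at 52 (size 2, align 2) → ends 54
tail pad 2 to reach multiple of 8
total 56 bytes, alignment 8
array of 3: 3 × 56 = 168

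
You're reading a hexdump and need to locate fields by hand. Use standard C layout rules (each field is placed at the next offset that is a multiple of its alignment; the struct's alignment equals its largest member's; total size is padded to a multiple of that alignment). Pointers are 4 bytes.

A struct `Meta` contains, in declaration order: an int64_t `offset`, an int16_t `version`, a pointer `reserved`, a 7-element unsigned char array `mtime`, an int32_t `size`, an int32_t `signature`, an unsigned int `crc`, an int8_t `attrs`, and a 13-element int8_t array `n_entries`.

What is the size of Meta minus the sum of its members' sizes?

offset at 0 (size 8, align 8) → ends 8
version at 8 (size 2, align 2) → ends 10
pad 2 to align 4 for reserved
reserved at 12 (size 4, align 4) → ends 16
mtime at 16 (size 7, align 1) → ends 23
pad 1 to align 4 for size
size at 24 (size 4, align 4) → ends 28
signature at 28 (size 4, align 4) → ends 32
crc at 32 (size 4, align 4) → ends 36
attrs at 36 (size 1, align 1) → ends 37
n_entries at 37 (size 13, align 1) → ends 50
tail pad 6 to reach multiple of 8
total 56 bytes, alignment 8
data bytes 47, size 56 → padding 9

9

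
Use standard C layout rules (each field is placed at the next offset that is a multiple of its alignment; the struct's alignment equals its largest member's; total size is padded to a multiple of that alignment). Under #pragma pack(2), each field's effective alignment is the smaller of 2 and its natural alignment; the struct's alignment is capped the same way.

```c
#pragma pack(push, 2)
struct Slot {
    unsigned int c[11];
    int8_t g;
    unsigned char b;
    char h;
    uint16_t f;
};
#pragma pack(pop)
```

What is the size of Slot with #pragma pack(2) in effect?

50

@0: c [44B, align 2] → 44
@44: g [1B, align 1] → 45
@45: b [1B, align 1] → 46
@46: h [1B, align 1] → 47
+1 pad (align 2)
@48: f [2B, align 2] → 50
size 50, align 2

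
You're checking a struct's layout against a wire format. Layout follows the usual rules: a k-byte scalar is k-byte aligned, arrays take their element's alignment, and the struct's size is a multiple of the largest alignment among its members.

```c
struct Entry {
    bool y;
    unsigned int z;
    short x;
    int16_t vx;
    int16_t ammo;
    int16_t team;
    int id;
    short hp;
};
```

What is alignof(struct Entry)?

member alignments: y=1, z=4, x=2, vx=2, ammo=2, team=2, id=4, hp=2
max = 4

4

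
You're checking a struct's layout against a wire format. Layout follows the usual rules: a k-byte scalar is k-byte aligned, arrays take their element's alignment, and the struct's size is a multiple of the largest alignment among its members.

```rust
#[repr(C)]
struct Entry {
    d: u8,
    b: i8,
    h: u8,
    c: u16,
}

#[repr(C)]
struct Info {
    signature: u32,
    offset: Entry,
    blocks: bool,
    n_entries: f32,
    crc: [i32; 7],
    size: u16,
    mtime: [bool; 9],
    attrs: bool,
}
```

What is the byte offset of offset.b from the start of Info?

Entry: d at 0 (size 1, align 1) → ends 1; b at 1 (size 1, align 1) → ends 2; h at 2 (size 1, align 1) → ends 3; pad 1 to align 2 for c; c at 4 (size 2, align 2) → ends 6; total 6 bytes, alignment 2
signature at 0 (size 4, align 4) → ends 4
offset at 4 (size 6, align 2) → ends 10
within Entry: b at 1
4 + 1 = 5

5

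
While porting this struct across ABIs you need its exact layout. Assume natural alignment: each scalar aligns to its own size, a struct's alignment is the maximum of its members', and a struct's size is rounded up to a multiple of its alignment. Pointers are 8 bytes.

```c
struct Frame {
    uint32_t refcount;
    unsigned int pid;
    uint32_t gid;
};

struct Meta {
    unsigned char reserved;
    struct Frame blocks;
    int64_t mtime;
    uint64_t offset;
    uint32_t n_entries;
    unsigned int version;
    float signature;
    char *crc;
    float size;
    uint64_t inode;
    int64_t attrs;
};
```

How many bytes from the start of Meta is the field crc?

48

Frame: 0..4  refcount  (4B, 4-aligned); 4..8  pid  (4B, 4-aligned); 8..12  gid  (4B, 4-aligned); sizeof = 12, alignof = 4
0..1  reserved  (1B, 1-aligned)
1..4  -- padding (3B)
4..16  blocks  (12B, 4-aligned)
16..24  mtime  (8B, 8-aligned)
24..32  offset  (8B, 8-aligned)
32..36  n_entries  (4B, 4-aligned)
36..40  version  (4B, 4-aligned)
40..44  signature  (4B, 4-aligned)
44..48  -- padding (4B)
48..56  crc  (8B, 8-aligned)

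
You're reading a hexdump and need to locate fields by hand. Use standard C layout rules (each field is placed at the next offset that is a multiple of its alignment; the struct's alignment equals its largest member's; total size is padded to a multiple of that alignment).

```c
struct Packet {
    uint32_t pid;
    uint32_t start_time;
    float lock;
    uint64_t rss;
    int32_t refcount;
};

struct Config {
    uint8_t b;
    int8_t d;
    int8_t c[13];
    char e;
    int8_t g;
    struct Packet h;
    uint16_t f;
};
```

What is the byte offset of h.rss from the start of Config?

Packet: pid at 0 (size 4, align 4) → ends 4; start_time at 4 (size 4, align 4) → ends 8; lock at 8 (size 4, align 4) → ends 12; pad 4 to align 8 for rss; rss at 16 (size 8, align 8) → ends 24; refcount at 24 (size 4, align 4) → ends 28; tail pad 4 to reach multiple of 8; total 32 bytes, alignment 8
b at 0 (size 1, align 1) → ends 1
d at 1 (size 1, align 1) → ends 2
c at 2 (size 13, align 1) → ends 15
e at 15 (size 1, align 1) → ends 16
g at 16 (size 1, align 1) → ends 17
pad 7 to align 8 for h
h at 24 (size 32, align 8) → ends 56
within Packet: rss at 16
24 + 16 = 40

40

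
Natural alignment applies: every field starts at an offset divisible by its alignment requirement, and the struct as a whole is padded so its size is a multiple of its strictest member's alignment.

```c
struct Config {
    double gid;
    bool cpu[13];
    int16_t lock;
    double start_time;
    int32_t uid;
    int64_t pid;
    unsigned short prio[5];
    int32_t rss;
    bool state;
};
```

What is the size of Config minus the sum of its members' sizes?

gid at 0 (size 8, align 8) → ends 8
cpu at 8 (size 13, align 1) → ends 21
pad 1 to align 2 for lock
lock at 22 (size 2, align 2) → ends 24
start_time at 24 (size 8, align 8) → ends 32
uid at 32 (size 4, align 4) → ends 36
pad 4 to align 8 for pid
pid at 40 (size 8, align 8) → ends 48
prio at 48 (size 10, align 2) → ends 58
pad 2 to align 4 for rss
rss at 60 (size 4, align 4) → ends 64
state at 64 (size 1, align 1) → ends 65
tail pad 7 to reach multiple of 8
total 72 bytes, alignment 8
data bytes 58, size 72 → padding 14

14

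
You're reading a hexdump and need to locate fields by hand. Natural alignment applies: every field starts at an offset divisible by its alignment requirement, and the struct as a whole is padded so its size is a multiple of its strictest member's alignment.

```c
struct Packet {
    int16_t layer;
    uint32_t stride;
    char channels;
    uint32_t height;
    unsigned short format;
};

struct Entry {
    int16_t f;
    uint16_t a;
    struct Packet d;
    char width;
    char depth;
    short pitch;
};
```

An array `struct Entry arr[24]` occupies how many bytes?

Packet: layer at 0 (size 2, align 2) → ends 2; pad 2 to align 4 for stride; stride at 4 (size 4, align 4) → ends 8; channels at 8 (size 1, align 1) → ends 9; pad 3 to align 4 for height; height at 12 (size 4, align 4) → ends 16; format at 16 (size 2, align 2) → ends 18; tail pad 2 to reach multiple of 4; total 20 bytes, alignment 4
f at 0 (size 2, align 2) → ends 2
a at 2 (size 2, align 2) → ends 4
d at 4 (size 20, align 4) → ends 24
width at 24 (size 1, align 1) → ends 25
depth at 25 (size 1, align 1) → ends 26
pitch at 26 (size 2, align 2) → ends 28
total 28 bytes, alignment 4
array of 24: 24 × 28 = 672

672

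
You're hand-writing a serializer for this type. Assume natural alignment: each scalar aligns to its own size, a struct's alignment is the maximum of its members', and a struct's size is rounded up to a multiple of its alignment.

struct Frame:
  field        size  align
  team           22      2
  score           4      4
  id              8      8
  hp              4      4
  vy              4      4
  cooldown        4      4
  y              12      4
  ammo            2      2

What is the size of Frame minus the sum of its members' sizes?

12

@0: team [22B, align 2] → 22
+2 pad (align 4)
@24: score [4B, align 4] → 28
+4 pad (align 8)
@32: id [8B, align 8] → 40
@40: hp [4B, align 4] → 44
@44: vy [4B, align 4] → 48
@48: cooldown [4B, align 4] → 52
@52: y [12B, align 4] → 64
@64: ammo [2B, align 2] → 66
+6 tail pad (align 8)
size 72, align 8
data bytes 60, size 72 → padding 12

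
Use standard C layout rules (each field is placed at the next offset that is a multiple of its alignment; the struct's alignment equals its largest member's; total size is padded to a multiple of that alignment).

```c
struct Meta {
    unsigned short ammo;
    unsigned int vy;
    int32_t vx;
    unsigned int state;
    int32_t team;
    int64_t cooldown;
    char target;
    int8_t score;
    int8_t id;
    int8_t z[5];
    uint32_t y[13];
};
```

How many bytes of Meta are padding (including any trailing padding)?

ammo at 0 (size 2, align 2) → ends 2
pad 2 to align 4 for vy
vy at 4 (size 4, align 4) → ends 8
vx at 8 (size 4, align 4) → ends 12
state at 12 (size 4, align 4) → ends 16
team at 16 (size 4, align 4) → ends 20
pad 4 to align 8 for cooldown
cooldown at 24 (size 8, align 8) → ends 32
target at 32 (size 1, align 1) → ends 33
score at 33 (size 1, align 1) → ends 34
id at 34 (size 1, align 1) → ends 35
z at 35 (size 5, align 1) → ends 40
y at 40 (size 52, align 4) → ends 92
tail pad 4 to reach multiple of 8
total 96 bytes, alignment 8
data bytes 86, size 96 → padding 10

10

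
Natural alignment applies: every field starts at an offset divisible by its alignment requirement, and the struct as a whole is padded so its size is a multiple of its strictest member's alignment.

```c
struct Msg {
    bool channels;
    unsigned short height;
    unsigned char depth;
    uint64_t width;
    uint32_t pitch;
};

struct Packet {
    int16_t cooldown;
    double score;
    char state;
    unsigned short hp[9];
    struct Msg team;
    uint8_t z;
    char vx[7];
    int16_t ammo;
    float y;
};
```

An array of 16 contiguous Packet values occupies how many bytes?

Msg: channels at 0 (size 1, align 1) → ends 1; pad 1 to align 2 for height; height at 2 (size 2, align 2) → ends 4; depth at 4 (size 1, align 1) → ends 5; pad 3 to align 8 for width; width at 8 (size 8, align 8) → ends 16; pitch at 16 (size 4, align 4) → ends 20; tail pad 4 to reach multiple of 8; total 24 bytes, alignment 8
cooldown at 0 (size 2, align 2) → ends 2
pad 6 to align 8 for score
score at 8 (size 8, align 8) → ends 16
state at 16 (size 1, align 1) → ends 17
pad 1 to align 2 for hp
hp at 18 (size 18, align 2) → ends 36
pad 4 to align 8 for team
team at 40 (size 24, align 8) → ends 64
z at 64 (size 1, align 1) → ends 65
vx at 65 (size 7, align 1) → ends 72
ammo at 72 (size 2, align 2) → ends 74
pad 2 to align 4 for y
y at 76 (size 4, align 4) → ends 80
total 80 bytes, alignment 8
array of 16: 16 × 80 = 1280

1280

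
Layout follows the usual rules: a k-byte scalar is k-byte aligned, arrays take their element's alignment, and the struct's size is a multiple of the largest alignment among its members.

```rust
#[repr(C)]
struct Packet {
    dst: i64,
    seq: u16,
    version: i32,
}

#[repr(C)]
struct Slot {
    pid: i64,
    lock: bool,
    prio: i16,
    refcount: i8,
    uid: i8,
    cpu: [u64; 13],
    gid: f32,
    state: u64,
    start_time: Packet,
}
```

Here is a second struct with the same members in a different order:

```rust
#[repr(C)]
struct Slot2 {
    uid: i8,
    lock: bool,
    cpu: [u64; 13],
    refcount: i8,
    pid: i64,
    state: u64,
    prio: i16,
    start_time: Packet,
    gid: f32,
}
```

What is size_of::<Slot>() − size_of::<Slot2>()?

-16

Packet: 0..8  dst  (8B, 8-aligned); 8..10  seq  (2B, 2-aligned); 10..12  -- padding (2B); 12..16  version  (4B, 4-aligned); sizeof = 16, alignof = 8
0..8  pid  (8B, 8-aligned)
8..9  lock  (1B, 1-aligned)
9..10  -- padding (1B)
10..12  prio  (2B, 2-aligned)
12..13  refcount  (1B, 1-aligned)
13..14  uid  (1B, 1-aligned)
14..16  -- padding (2B)
16..120  cpu  (104B, 8-aligned)
120..124  gid  (4B, 4-aligned)
124..128  -- padding (4B)
128..136  state  (8B, 8-aligned)
136..152  start_time  (16B, 8-aligned)
sizeof = 152, alignof = 8
— Slot2 —
0..1  uid  (1B, 1-aligned)
1..2  lock  (1B, 1-aligned)
2..8  -- padding (6B)
8..112  cpu  (104B, 8-aligned)
112..113  refcount  (1B, 1-aligned)
113..120  -- padding (7B)
120..128  pid  (8B, 8-aligned)
128..136  state  (8B, 8-aligned)
136..138  prio  (2B, 2-aligned)
138..144  -- padding (6B)
144..160  start_time  (16B, 8-aligned)
160..164  gid  (4B, 4-aligned)
164..168  -- tail padding (4B)
sizeof = 168, alignof = 8
152 − 168 = -16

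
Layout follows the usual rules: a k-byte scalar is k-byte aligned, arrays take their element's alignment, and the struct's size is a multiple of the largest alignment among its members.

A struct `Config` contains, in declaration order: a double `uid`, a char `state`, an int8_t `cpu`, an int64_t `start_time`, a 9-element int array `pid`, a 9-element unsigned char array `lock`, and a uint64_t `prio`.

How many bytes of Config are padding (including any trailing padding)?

9

uid at 0 (size 8, align 8) → ends 8
state at 8 (size 1, align 1) → ends 9
cpu at 9 (size 1, align 1) → ends 10
pad 6 to align 8 for start_time
start_time at 16 (size 8, align 8) → ends 24
pid at 24 (size 36, align 4) → ends 60
lock at 60 (size 9, align 1) → ends 69
pad 3 to align 8 for prio
prio at 72 (size 8, align 8) → ends 80
total 80 bytes, alignment 8
data bytes 71, size 80 → padding 9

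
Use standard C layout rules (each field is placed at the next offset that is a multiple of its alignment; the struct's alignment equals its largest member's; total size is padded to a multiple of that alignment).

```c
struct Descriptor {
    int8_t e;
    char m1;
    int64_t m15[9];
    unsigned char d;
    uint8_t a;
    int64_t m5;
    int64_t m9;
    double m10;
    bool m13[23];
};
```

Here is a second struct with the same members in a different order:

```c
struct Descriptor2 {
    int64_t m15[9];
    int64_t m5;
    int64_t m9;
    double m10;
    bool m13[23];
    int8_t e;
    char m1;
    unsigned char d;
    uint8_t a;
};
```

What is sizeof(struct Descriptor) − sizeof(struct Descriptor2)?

@0: e [1B, align 1] → 1
@1: m1 [1B, align 1] → 2
+6 pad (align 8)
@8: m15 [72B, align 8] → 80
@80: d [1B, align 1] → 81
@81: a [1B, align 1] → 82
+6 pad (align 8)
@88: m5 [8B, align 8] → 96
@96: m9 [8B, align 8] → 104
@104: m10 [8B, align 8] → 112
@112: m13 [23B, align 1] → 135
+1 tail pad (align 8)
size 136, align 8
— Descriptor2 —
@0: m15 [72B, align 8] → 72
@72: m5 [8B, align 8] → 80
@80: m9 [8B, align 8] → 88
@88: m10 [8B, align 8] → 96
@96: m13 [23B, align 1] → 119
@119: e [1B, align 1] → 120
@120: m1 [1B, align 1] → 121
@121: d [1B, align 1] → 122
@122: a [1B, align 1] → 123
+5 tail pad (align 8)
size 128, align 8
136 − 128 = 8

8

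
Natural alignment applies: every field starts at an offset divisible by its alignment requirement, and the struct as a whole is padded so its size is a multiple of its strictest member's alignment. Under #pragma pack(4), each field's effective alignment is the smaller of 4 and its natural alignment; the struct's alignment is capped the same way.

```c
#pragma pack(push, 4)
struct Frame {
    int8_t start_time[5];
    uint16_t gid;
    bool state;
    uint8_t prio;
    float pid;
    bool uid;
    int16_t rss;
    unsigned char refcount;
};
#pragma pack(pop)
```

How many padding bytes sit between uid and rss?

start_time at 0 (size 5, align 1) → ends 5
pad 1 to align 2 for gid
gid at 6 (size 2, align 2) → ends 8
state at 8 (size 1, align 1) → ends 9
prio at 9 (size 1, align 1) → ends 10
pad 2 to align 4 for pid
pid at 12 (size 4, align 4) → ends 16
uid at 16 (size 1, align 1) → ends 17
pad 1 to align 2 for rss
rss at 18 (size 2, align 2) → ends 20

1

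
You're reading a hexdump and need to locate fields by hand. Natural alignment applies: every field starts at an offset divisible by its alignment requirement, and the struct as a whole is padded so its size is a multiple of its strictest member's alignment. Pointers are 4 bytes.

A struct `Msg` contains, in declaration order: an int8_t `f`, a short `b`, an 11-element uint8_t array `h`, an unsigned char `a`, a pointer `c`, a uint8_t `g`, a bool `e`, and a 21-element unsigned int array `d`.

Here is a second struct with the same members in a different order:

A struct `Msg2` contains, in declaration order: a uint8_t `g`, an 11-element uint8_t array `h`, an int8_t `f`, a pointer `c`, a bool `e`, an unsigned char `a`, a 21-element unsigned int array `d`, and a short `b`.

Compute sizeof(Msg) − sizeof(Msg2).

-4

f at 0 (size 1, align 1) → ends 1
pad 1 to align 2 for b
b at 2 (size 2, align 2) → ends 4
h at 4 (size 11, align 1) → ends 15
a at 15 (size 1, align 1) → ends 16
c at 16 (size 4, align 4) → ends 20
g at 20 (size 1, align 1) → ends 21
e at 21 (size 1, align 1) → ends 22
pad 2 to align 4 for d
d at 24 (size 84, align 4) → ends 108
total 108 bytes, alignment 4
— Msg2 —
g at 0 (size 1, align 1) → ends 1
h at 1 (size 11, align 1) → ends 12
f at 12 (size 1, align 1) → ends 13
pad 3 to align 4 for c
c at 16 (size 4, align 4) → ends 20
e at 20 (size 1, align 1) → ends 21
a at 21 (size 1, align 1) → ends 22
pad 2 to align 4 for d
d at 24 (size 84, align 4) → ends 108
b at 108 (size 2, align 2) → ends 110
tail pad 2 to reach multiple of 4
total 112 bytes, alignment 4
108 − 112 = -4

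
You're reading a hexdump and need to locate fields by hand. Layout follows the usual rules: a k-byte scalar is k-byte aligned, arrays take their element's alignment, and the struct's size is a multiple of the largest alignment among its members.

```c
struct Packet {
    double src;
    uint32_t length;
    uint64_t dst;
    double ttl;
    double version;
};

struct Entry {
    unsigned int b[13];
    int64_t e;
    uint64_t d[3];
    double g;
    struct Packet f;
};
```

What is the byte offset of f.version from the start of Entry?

Packet: 0..8  src  (8B, 8-aligned); 8..12  length  (4B, 4-aligned); 12..16  -- padding (4B); 16..24  dst  (8B, 8-aligned); 24..32  ttl  (8B, 8-aligned); 32..40  version  (8B, 8-aligned); sizeof = 40, alignof = 8
0..52  b  (52B, 4-aligned)
52..56  -- padding (4B)
56..64  e  (8B, 8-aligned)
64..88  d  (24B, 8-aligned)
88..96  g  (8B, 8-aligned)
96..136  f  (40B, 8-aligned)
within Packet: version at 32
96 + 32 = 128

128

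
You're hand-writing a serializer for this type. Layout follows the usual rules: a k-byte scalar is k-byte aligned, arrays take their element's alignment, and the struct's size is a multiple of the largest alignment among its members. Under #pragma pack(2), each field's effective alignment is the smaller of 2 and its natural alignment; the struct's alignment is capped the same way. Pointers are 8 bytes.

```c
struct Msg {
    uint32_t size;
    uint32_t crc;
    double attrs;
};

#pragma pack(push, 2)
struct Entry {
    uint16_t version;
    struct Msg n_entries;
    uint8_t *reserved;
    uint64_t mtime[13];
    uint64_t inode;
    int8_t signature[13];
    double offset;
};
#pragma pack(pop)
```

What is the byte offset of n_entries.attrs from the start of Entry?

10

Msg: 0..4  size  (4B, 4-aligned); 4..8  crc  (4B, 4-aligned); 8..16  attrs  (8B, 8-aligned); sizeof = 16, alignof = 8
0..2  version  (2B, 2-aligned)
2..18  n_entries  (16B, 2-aligned)
within Msg: attrs at 8
2 + 8 = 10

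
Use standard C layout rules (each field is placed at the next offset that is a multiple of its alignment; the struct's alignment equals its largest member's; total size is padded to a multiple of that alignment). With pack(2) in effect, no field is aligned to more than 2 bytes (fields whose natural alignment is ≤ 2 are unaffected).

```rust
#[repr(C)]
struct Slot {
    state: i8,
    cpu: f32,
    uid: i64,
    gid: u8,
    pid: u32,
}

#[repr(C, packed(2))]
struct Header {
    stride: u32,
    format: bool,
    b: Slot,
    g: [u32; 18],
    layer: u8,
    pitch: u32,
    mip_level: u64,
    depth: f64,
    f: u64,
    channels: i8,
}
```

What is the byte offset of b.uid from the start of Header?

14

Slot: 0..1  state  (1B, 1-aligned); 1..4  -- padding (3B); 4..8  cpu  (4B, 4-aligned); 8..16  uid  (8B, 8-aligned); 16..17  gid  (1B, 1-aligned); 17..20  -- padding (3B); 20..24  pid  (4B, 4-aligned); sizeof = 24, alignof = 8
0..4  stride  (4B, 2-aligned)
4..5  format  (1B, 1-aligned)
5..6  -- padding (1B)
6..30  b  (24B, 2-aligned)
within Slot: uid at 8
6 + 8 = 14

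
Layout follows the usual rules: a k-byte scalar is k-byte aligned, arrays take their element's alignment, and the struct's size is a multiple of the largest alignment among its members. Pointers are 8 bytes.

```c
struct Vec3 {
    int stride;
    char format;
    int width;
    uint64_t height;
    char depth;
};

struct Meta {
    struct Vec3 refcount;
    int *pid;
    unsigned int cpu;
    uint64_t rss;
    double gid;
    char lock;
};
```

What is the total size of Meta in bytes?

Vec3: stride at 0 (size 4, align 4) → ends 4; format at 4 (size 1, align 1) → ends 5; pad 3 to align 4 for width; width at 8 (size 4, align 4) → ends 12; pad 4 to align 8 for height; height at 16 (size 8, align 8) → ends 24; depth at 24 (size 1, align 1) → ends 25; tail pad 7 to reach multiple of 8; total 32 bytes, alignment 8
refcount at 0 (size 32, align 8) → ends 32
pid at 32 (size 8, align 8) → ends 40
cpu at 40 (size 4, align 4) → ends 44
pad 4 to align 8 for rss
rss at 48 (size 8, align 8) → ends 56
gid at 56 (size 8, align 8) → ends 64
lock at 64 (size 1, align 1) → ends 65
tail pad 7 to reach multiple of 8
total 72 bytes, alignment 8

72 bytes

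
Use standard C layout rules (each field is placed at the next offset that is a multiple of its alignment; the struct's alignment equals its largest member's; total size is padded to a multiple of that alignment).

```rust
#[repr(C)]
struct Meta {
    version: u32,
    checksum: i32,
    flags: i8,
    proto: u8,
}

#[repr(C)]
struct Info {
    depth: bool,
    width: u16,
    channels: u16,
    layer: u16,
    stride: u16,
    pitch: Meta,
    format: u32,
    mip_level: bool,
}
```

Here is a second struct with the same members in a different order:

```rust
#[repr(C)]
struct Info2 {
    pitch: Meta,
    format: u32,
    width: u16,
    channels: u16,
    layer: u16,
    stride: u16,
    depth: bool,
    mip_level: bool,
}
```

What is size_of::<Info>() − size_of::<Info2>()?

4

Meta: 0..4  version  (4B, 4-aligned); 4..8  checksum  (4B, 4-aligned); 8..9  flags  (1B, 1-aligned); 9..10  proto  (1B, 1-aligned); 10..12  -- tail padding (2B); sizeof = 12, alignof = 4
0..1  depth  (1B, 1-aligned)
1..2  -- padding (1B)
2..4  width  (2B, 2-aligned)
4..6  channels  (2B, 2-aligned)
6..8  layer  (2B, 2-aligned)
8..10  stride  (2B, 2-aligned)
10..12  -- padding (2B)
12..24  pitch  (12B, 4-aligned)
24..28  format  (4B, 4-aligned)
28..29  mip_level  (1B, 1-aligned)
29..32  -- tail padding (3B)
sizeof = 32, alignof = 4
— Info2 —
0..12  pitch  (12B, 4-aligned)
12..16  format  (4B, 4-aligned)
16..18  width  (2B, 2-aligned)
18..20  channels  (2B, 2-aligned)
20..22  layer  (2B, 2-aligned)
22..24  stride  (2B, 2-aligned)
24..25  depth  (1B, 1-aligned)
25..26  mip_level  (1B, 1-aligned)
26..28  -- tail padding (2B)
sizeof = 28, alignof = 4
32 − 28 = 4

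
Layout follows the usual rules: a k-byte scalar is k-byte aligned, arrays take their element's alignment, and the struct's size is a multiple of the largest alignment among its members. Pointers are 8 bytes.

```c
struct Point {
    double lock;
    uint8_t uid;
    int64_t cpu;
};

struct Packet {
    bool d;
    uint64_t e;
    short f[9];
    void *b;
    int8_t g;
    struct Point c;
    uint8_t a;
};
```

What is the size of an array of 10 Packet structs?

880

Point: @0: lock [8B, align 8] → 8; @8: uid [1B, align 1] → 9; +7 pad (align 8); @16: cpu [8B, align 8] → 24; size 24, align 8
@0: d [1B, align 1] → 1
+7 pad (align 8)
@8: e [8B, align 8] → 16
@16: f [18B, align 2] → 34
+6 pad (align 8)
@40: b [8B, align 8] → 48
@48: g [1B, align 1] → 49
+7 pad (align 8)
@56: c [24B, align 8] → 80
@80: a [1B, align 1] → 81
+7 tail pad (align 8)
size 88, align 8
array of 10: 10 × 88 = 880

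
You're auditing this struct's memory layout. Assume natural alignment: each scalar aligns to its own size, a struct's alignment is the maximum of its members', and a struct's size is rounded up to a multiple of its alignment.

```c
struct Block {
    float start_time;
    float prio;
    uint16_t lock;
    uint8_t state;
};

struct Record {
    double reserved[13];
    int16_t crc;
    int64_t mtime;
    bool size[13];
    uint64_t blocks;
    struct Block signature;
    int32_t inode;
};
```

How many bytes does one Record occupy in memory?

160 bytes

Block: @0: start_time [4B, align 4] → 4; @4: prio [4B, align 4] → 8; @8: lock [2B, align 2] → 10; @10: state [1B, align 1] → 11; +1 tail pad (align 4); size 12, align 4
@0: reserved [104B, align 8] → 104
@104: crc [2B, align 2] → 106
+6 pad (align 8)
@112: mtime [8B, align 8] → 120
@120: size [13B, align 1] → 133
+3 pad (align 8)
@136: blocks [8B, align 8] → 144
@144: signature [12B, align 4] → 156
@156: inode [4B, align 4] → 160
size 160, align 8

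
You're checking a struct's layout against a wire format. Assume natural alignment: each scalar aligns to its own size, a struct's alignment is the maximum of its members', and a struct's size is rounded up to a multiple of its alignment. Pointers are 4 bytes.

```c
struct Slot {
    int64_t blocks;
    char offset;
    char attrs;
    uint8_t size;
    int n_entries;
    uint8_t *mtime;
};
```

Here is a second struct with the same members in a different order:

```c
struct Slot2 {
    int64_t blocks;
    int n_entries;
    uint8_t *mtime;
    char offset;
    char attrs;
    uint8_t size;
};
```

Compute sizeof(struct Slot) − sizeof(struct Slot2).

0

blocks at 0 (size 8, align 8) → ends 8
offset at 8 (size 1, align 1) → ends 9
attrs at 9 (size 1, align 1) → ends 10
size at 10 (size 1, align 1) → ends 11
pad 1 to align 4 for n_entries
n_entries at 12 (size 4, align 4) → ends 16
mtime at 16 (size 4, align 4) → ends 20
tail pad 4 to reach multiple of 8
total 24 bytes, alignment 8
— Slot2 —
blocks at 0 (size 8, align 8) → ends 8
n_entries at 8 (size 4, align 4) → ends 12
mtime at 12 (size 4, align 4) → ends 16
offset at 16 (size 1, align 1) → ends 17
attrs at 17 (size 1, align 1) → ends 18
size at 18 (size 1, align 1) → ends 19
tail pad 5 to reach multiple of 8
total 24 bytes, alignment 8
24 − 24 = 0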